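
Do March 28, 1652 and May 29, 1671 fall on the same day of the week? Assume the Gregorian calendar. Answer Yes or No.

No

From Mar 28, 1652 to May 29, 1671 is 7001 days.
7001 mod 7 = 1, so they are different weekdays.
(Mar 28, 1652 is a Thursday; May 29, 1671 is a Friday.)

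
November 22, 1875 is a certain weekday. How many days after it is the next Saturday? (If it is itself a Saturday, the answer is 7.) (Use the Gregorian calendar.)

Nov 22, 1875 is a Monday.
From Monday to the next Saturday is 5 days.

5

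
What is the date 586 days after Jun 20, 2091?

January 26, 2093

+366 (one year; includes Feb 29, 2092) → Jun 20, 2092 (220 left).
Jun has 30 days: +11 → Jul 1, 2092 (209 left).
Jul has 31 days: +31 → Aug 1, 2092 (178 left).
Aug has 31 days: +31 → Sep 1, 2092 (147 left).
Sep has 30 days: +30 → Oct 1, 2092 (117 left).
Oct has 31 days: +31 → Nov 1, 2092 (86 left).
Nov has 30 days: +30 → Dec 1, 2092 (56 left).
Dec has 31 days: +31 → Jan 1, 2093 (25 left).
+25 → Jan 26, 2093.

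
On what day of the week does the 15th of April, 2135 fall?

Friday

Doomsday rule: the anchor day for the 2100s is Sunday. For year 35: 35÷12 = 2 r 11, and 11÷4 = 2, so 2+11+2 = 15.
Sunday + 15 ≡ Monday — that's 2135's doomsday.
In April the doomsday date is Apr 4.
Apr 15 is 11 days after Apr 4; 11 mod 7 = 4, so Monday + 4 = Friday.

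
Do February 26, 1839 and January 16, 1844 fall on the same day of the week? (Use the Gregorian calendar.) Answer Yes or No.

From Feb 26, 1839 to Jan 16, 1844 is 1785 days.
1785 mod 7 = 0, so they are the same weekday.
(Feb 26, 1839 is a Tuesday; Jan 16, 1844 is a Tuesday.)

Yes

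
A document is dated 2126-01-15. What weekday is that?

Tuesday

Doomsday rule: the anchor day for the 2100s is Sunday. For year 26: 26÷12 = 2 r 2, and 2÷4 = 0, so 2+2+0 = 4.
Sunday + 4 ≡ Thursday — that's 2126's doomsday.
In January the doomsday date is Jan 3 (2126 is not a leap year).
Jan 15 is 12 days after Jan 3; 12 mod 7 = 5, so Thursday + 5 = Tuesday.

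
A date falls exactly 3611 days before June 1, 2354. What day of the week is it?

Jun 1, 2354 is a Tuesday.
3611 mod 7 = 6, so 3611 days before a Tuesday is Tuesday − 6 = Wednesday.

Wednesday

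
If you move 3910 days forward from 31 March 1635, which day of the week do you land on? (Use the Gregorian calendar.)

First find the weekday of Mar 31, 1635. Doomsday rule: the anchor day for the 1600s is Tuesday. For year 35: 35÷12 = 2 r 11, and 11÷4 = 2, so 2+11+2 = 15.
Tuesday + 15 ≡ Wednesday — that's 1635's doomsday.
In March the doomsday date is Mar 14.
Mar 31 is 17 days after Mar 14; 17 mod 7 = 3, so Wednesday + 3 = Saturday.
3910 mod 7 = 4, so 3910 days after a Saturday is Saturday + 4 = Wednesday.

Wednesday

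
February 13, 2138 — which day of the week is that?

Thursday

January 1, 2138 is a Wednesday.
Jan 1, 2138 → Feb 1, 2138: 31 days (January has 31).
Feb 1, 2138 → Feb 13, 2138: 12 days.
Total: 43 days.
43 mod 7 = 1, so Wednesday + 1 = Thursday.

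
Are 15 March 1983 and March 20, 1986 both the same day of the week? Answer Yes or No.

No

From Mar 15, 1983 to Mar 20, 1986 is 1101 days.
1101 mod 7 = 2, so they are different weekdays.
(Mar 15, 1983 is a Tuesday; Mar 20, 1986 is a Thursday.)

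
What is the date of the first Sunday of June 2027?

June 6, 2027

June 1, 2027 is a Tuesday.
The first Sunday is therefore June 6 (5 days later).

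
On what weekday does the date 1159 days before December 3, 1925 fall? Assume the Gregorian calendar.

Dec 3, 1925 is a Thursday.
1159 mod 7 = 4, so 1159 days before a Thursday is Thursday − 4 = Sunday.

Sunday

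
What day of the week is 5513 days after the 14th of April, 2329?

First find the weekday of Apr 14, 2329. Doomsday rule: the anchor day for the 2300s is Wednesday. For year 29: 29÷12 = 2 r 5, and 5÷4 = 1, so 2+5+1 = 8.
Wednesday + 8 ≡ Thursday — that's 2329's doomsday.
In April the doomsday date is Apr 4.
Apr 14 is 10 days after Apr 4; 10 mod 7 = 3, so Thursday + 3 = Sunday.
5513 mod 7 = 4, so 5513 days after a Sunday is Sunday + 4 = Thursday.

Thursday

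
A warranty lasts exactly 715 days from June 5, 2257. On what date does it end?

+365 (one year) → Jun 5, 2258 (350 left).
Jun has 30 days: +26 → Jul 1, 2258 (324 left).
Jul has 31 days: +31 → Aug 1, 2258 (293 left).
Aug has 31 days: +31 → Sep 1, 2258 (262 left).
Sep has 30 days: +30 → Oct 1, 2258 (232 left).
Oct has 31 days: +31 → Nov 1, 2258 (201 left).
Nov has 30 days: +30 → Dec 1, 2258 (171 left).
Dec has 31 days: +31 → Jan 1, 2259 (140 left).
Jan has 31 days: +31 → Feb 1, 2259 (109 left).
Feb has 28 days: +28 → Mar 1, 2259 (81 left).
Mar has 31 days: +31 → Apr 1, 2259 (50 left).
Apr has 30 days: +30 → May 1, 2259 (20 left).
+20 → May 21, 2259.

May 21, 2259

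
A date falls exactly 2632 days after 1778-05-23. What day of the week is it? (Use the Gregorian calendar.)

First find the weekday of May 23, 1778. Doomsday rule: the anchor day for the 1700s is Sunday. For year 78: 78÷12 = 6 r 6, and 6÷4 = 1, so 6+6+1 = 13.
Sunday + 13 ≡ Saturday — that's 1778's doomsday.
In May the doomsday date is May 9.
May 23 is 14 days after May 9; 14 mod 7 = 0, so Saturday + 0 = Saturday.
2632 mod 7 = 0, so 2632 days after a Saturday is Saturday + 0 = Saturday.

Saturday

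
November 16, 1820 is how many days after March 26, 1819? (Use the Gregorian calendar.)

601

Mar 26, 1819 → Mar 26, 1820: 366 days (Feb 29, 1820 is in that span).
Mar 26, 1820 → Apr 26, 1820: 31 days (March has 31).
Apr 26, 1820 → May 26, 1820: 30 days (April has 30).
May 26, 1820 → Jun 26, 1820: 31 days (May has 31).
Jun 26, 1820 → Jul 26, 1820: 30 days (June has 30).
Jul 26, 1820 → Aug 26, 1820: 31 days (July has 31).
Aug 26, 1820 → Sep 26, 1820: 31 days (August has 31).
Sep 26, 1820 → Oct 26, 1820: 30 days (September has 30).
Oct 26, 1820 → Nov 16, 1820: 21 days.
Total: 601 days.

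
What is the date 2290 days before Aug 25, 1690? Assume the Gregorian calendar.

−365 (one year) → Aug 25, 1689 (1925 left).
−365 (one year) → Aug 25, 1688 (1560 left).
−366 (one year; includes Feb 29, 1688) → Aug 25, 1687 (1194 left).
−365 (one year) → Aug 25, 1686 (829 left).
−365 (one year) → Aug 25, 1685 (464 left).
−365 (one year) → Aug 25, 1684 (99 left).
−25 → Jul 31, 1684 (end of Jul, 31 days; 74 left).
−31 → Jun 30, 1684 (end of Jun, 30 days; 43 left).
−30 → May 31, 1684 (end of May, 31 days; 13 left).
−13 → May 18, 1684.

May 18, 1684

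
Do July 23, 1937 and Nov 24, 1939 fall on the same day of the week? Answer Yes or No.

Yes

From Jul 23, 1937 to Nov 24, 1939 is 854 days.
854 mod 7 = 0, so they are the same weekday.
(Jul 23, 1937 is a Friday; Nov 24, 1939 is a Friday.)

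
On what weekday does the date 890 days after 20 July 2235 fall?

Tuesday

First find the weekday of Jul 20, 2235. Doomsday rule: the anchor day for the 2200s is Friday. For year 35: 35÷12 = 2 r 11, and 11÷4 = 2, so 2+11+2 = 15.
Friday + 15 ≡ Saturday — that's 2235's doomsday.
In July the doomsday date is Jul 11.
Jul 20 is 9 days after Jul 11; 9 mod 7 = 2, so Saturday + 2 = Monday.
890 mod 7 = 1, so 890 days after a Monday is Monday + 1 = Tuesday.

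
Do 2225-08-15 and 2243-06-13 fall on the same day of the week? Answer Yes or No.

No

From Aug 15, 2225 to Jun 13, 2243 is 6511 days.
6511 mod 7 = 1, so they are different weekdays.
(Aug 15, 2225 is a Monday; Jun 13, 2243 is a Tuesday.)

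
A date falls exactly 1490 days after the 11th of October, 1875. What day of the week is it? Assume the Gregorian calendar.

Sunday

First find the weekday of Oct 11, 1875. Doomsday rule: the anchor day for the 1800s is Friday. For year 75: 75÷12 = 6 r 3, and 3÷4 = 0, so 6+3+0 = 9.
Friday + 9 ≡ Sunday — that's 1875's doomsday.
In October the doomsday date is Oct 10.
Oct 11 is 1 day after Oct 10; 1 mod 7 = 1, so Sunday + 1 = Monday.
1490 mod 7 = 6, so 1490 days after a Monday is Monday + 6 = Sunday.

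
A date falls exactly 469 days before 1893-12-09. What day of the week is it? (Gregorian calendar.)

Saturday

Dec 9, 1893 is a Saturday.
469 mod 7 = 0, so 469 days before a Saturday is Saturday − 0 = Saturday.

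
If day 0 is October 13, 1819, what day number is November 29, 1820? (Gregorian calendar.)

413

Oct 13, 1819 → Oct 13, 1820: 366 days (Feb 29, 1820 is in that span).
Oct 13, 1820 → Nov 13, 1820: 31 days (October has 31).
Nov 13, 1820 → Nov 29, 1820: 16 days.
Total: 413 days.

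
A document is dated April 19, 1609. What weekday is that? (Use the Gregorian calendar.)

Sunday

Doomsday rule: the anchor day for the 1600s is Tuesday. For year 09: 9÷12 = 0 r 9, and 9÷4 = 2, so 0+9+2 = 11.
Tuesday + 11 ≡ Saturday — that's 1609's doomsday.
In April the doomsday date is Apr 4.
Apr 19 is 15 days after Apr 4; 15 mod 7 = 1, so Saturday + 1 = Sunday.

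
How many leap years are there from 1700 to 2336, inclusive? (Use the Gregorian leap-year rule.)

Multiples of 4 in [1700,2336]: 160.
Of those, multiples of 100: 7 (not leap unless ÷400).
Multiples of 400: 1.
Leap years = 160 − 7 + 1 = 154.

154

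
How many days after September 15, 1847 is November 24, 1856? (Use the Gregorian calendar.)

Sep 15, 1847 → Sep 15, 1848: 366 days (Feb 29, 1848 is in that span).
Sep 15, 1848 → Sep 15, 1849: 365 days.
Sep 15, 1849 → Sep 15, 1850: 365 days.
Sep 15, 1850 → Sep 15, 1851: 365 days.
Sep 15, 1851 → Sep 15, 1852: 366 days (Feb 29, 1852 is in that span).
Sep 15, 1852 → Sep 15, 1853: 365 days.
Sep 15, 1853 → Sep 15, 1854: 365 days.
Sep 15, 1854 → Sep 15, 1855: 365 days.
Sep 15, 1855 → Sep 15, 1856: 366 days (Feb 29, 1856 is in that span).
Sep 15, 1856 → Oct 15, 1856: 30 days (September has 30).
Oct 15, 1856 → Nov 15, 1856: 31 days (October has 31).
Nov 15, 1856 → Nov 24, 1856: 9 days.
Total: 3358 days.

3358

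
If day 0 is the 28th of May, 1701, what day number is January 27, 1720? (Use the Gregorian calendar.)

6818

May 28, 1701 → May 28, 1702: 365 days.
May 28, 1702 → May 28, 1703: 365 days.
May 28, 1703 → May 28, 1704: 366 days (Feb 29, 1704 is in that span).
May 28, 1704 → May 28, 1705: 365 days.
May 28, 1705 → May 28, 1706: 365 days.
May 28, 1706 → May 28, 1707: 365 days.
May 28, 1707 → May 28, 1708: 366 days (Feb 29, 1708 is in that span).
May 28, 1708 → May 28, 1709: 365 days.
May 28, 1709 → May 28, 1710: 365 days.
May 28, 1710 → May 28, 1711: 365 days.
May 28, 1711 → May 28, 1712: 366 days (Feb 29, 1712 is in that span).
May 28, 1712 → May 28, 1713: 365 days.
May 28, 1713 → May 28, 1714: 365 days.
May 28, 1714 → May 28, 1715: 365 days.
May 28, 1715 → May 28, 1716: 366 days (Feb 29, 1716 is in that span).
May 28, 1716 → May 28, 1717: 365 days.
May 28, 1717 → May 28, 1718: 365 days.
May 28, 1718 → May 28, 1719: 365 days.
May 28, 1719 → Jun 28, 1719: 31 days (May has 31).
Jun 28, 1719 → Jul 28, 1719: 30 days (June has 30).
Jul 28, 1719 → Aug 28, 1719: 31 days (July has 31).
Aug 28, 1719 → Sep 28, 1719: 31 days (August has 31).
Sep 28, 1719 → Oct 28, 1719: 30 days (September has 30).
Oct 28, 1719 → Nov 28, 1719: 31 days (October has 31).
Nov 28, 1719 → Dec 28, 1719: 30 days (November has 30).
Dec 28, 1719 → Jan 27, 1720: 30 days.
Total: 6818 days.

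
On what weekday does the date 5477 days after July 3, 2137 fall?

First find the weekday of Jul 3, 2137. Doomsday rule: the anchor day for the 2100s is Sunday. For year 37: 37÷12 = 3 r 1, and 1÷4 = 0, so 3+1+0 = 4.
Sunday + 4 ≡ Thursday — that's 2137's doomsday.
In July the doomsday date is Jul 11.
Jul 3 is 8 days before Jul 11; 8 mod 7 = 1, so Thursday − 1 = Wednesday.
5477 mod 7 = 3, so 5477 days after a Wednesday is Wednesday + 3 = Saturday.

Saturday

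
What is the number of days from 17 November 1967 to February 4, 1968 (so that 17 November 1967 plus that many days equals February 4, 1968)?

79

Nov 17, 1967 → Dec 17, 1967: 30 days (November has 30).
Dec 17, 1967 → Jan 17, 1968: 31 days (December has 31).
Jan 17, 1968 → Feb 4, 1968: 18 days.
Total: 79 days.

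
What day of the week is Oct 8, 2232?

Doomsday rule: the anchor day for the 2200s is Friday. For year 32: 32÷12 = 2 r 8, and 8÷4 = 2, so 2+8+2 = 12.
Friday + 12 ≡ Wednesday — that's 2232's doomsday.
In October the doomsday date is Oct 10.
Oct 8 is 2 days before Oct 10; 2 mod 7 = 2, so Wednesday − 2 = Monday.

Monday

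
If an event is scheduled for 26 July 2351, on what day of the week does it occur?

Doomsday rule: the anchor day for the 2300s is Wednesday. For year 51: 51÷12 = 4 r 3, and 3÷4 = 0, so 4+3+0 = 7.
Wednesday + 7 ≡ Wednesday — that's 2351's doomsday.
In July the doomsday date is Jul 11.
Jul 26 is 15 days after Jul 11; 15 mod 7 = 1, so Wednesday + 1 = Thursday.

Thursday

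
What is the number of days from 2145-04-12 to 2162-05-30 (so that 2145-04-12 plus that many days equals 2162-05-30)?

Apr 12, 2145 → Apr 12, 2146: 365 days.
Apr 12, 2146 → Apr 12, 2147: 365 days.
Apr 12, 2147 → Apr 12, 2148: 366 days (Feb 29, 2148 is in that span).
Apr 12, 2148 → Apr 12, 2149: 365 days.
Apr 12, 2149 → Apr 12, 2150: 365 days.
Apr 12, 2150 → Apr 12, 2151: 365 days.
Apr 12, 2151 → Apr 12, 2152: 366 days (Feb 29, 2152 is in that span).
Apr 12, 2152 → Apr 12, 2153: 365 days.
Apr 12, 2153 → Apr 12, 2154: 365 days.
Apr 12, 2154 → Apr 12, 2155: 365 days.
Apr 12, 2155 → Apr 12, 2156: 366 days (Feb 29, 2156 is in that span).
Apr 12, 2156 → Apr 12, 2157: 365 days.
Apr 12, 2157 → Apr 12, 2158: 365 days.
Apr 12, 2158 → Apr 12, 2159: 365 days.
Apr 12, 2159 → Apr 12, 2160: 366 days (Feb 29, 2160 is in that span).
Apr 12, 2160 → Apr 12, 2161: 365 days.
Apr 12, 2161 → Apr 12, 2162: 365 days.
Apr 12, 2162 → May 12, 2162: 30 days (April has 30).
May 12, 2162 → May 30, 2162: 18 days.
Total: 6257 days.

6257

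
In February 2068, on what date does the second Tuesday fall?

February 14, 2068

February 1, 2068 is a Wednesday.
The first Tuesday is therefore February 7 (6 days later).
The second Tuesday is 7 + 1×7 = February 14.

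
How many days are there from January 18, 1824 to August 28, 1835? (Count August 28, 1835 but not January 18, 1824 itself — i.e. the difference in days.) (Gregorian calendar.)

Jan 18, 1824 → Jan 18, 1825: 366 days (Feb 29, 1824 is in that span).
Jan 18, 1825 → Jan 18, 1826: 365 days.
Jan 18, 1826 → Jan 18, 1827: 365 days.
Jan 18, 1827 → Jan 18, 1828: 365 days.
Jan 18, 1828 → Jan 18, 1829: 366 days (Feb 29, 1828 is in that span).
Jan 18, 1829 → Jan 18, 1830: 365 days.
Jan 18, 1830 → Jan 18, 1831: 365 days.
Jan 18, 1831 → Jan 18, 1832: 365 days.
Jan 18, 1832 → Jan 18, 1833: 366 days (Feb 29, 1832 is in that span).
Jan 18, 1833 → Jan 18, 1834: 365 days.
Jan 18, 1834 → Jan 18, 1835: 365 days.
Jan 18, 1835 → Feb 18, 1835: 31 days (January has 31).
Feb 18, 1835 → Mar 18, 1835: 28 days (February has 28).
Mar 18, 1835 → Apr 18, 1835: 31 days (March has 31).
Apr 18, 1835 → May 18, 1835: 30 days (April has 30).
May 18, 1835 → Jun 18, 1835: 31 days (May has 31).
Jun 18, 1835 → Jul 18, 1835: 30 days (June has 30).
Jul 18, 1835 → Aug 18, 1835: 31 days (July has 31).
Aug 18, 1835 → Aug 28, 1835: 10 days.
Total: 4240 days.

4240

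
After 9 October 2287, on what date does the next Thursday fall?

October 13, 2287

Oct 9, 2287 is a Sunday.
From Sunday to the next Thursday is 4 days.
Oct 9, 2287 + 4 = Oct 13, 2287.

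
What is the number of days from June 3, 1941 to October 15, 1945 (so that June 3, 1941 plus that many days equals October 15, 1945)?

Jun 3, 1941 → Jun 3, 1942: 365 days.
Jun 3, 1942 → Jun 3, 1943: 365 days.
Jun 3, 1943 → Jun 3, 1944: 366 days (Feb 29, 1944 is in that span).
Jun 3, 1944 → Jun 3, 1945: 365 days.
Jun 3, 1945 → Jul 3, 1945: 30 days (June has 30).
Jul 3, 1945 → Aug 3, 1945: 31 days (July has 31).
Aug 3, 1945 → Sep 3, 1945: 31 days (August has 31).
Sep 3, 1945 → Oct 3, 1945: 30 days (September has 30).
Oct 3, 1945 → Oct 15, 1945: 12 days.
Total: 1595 days.

1595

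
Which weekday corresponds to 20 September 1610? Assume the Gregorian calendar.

Monday

Doomsday rule: the anchor day for the 1600s is Tuesday. For year 10: 10÷12 = 0 r 10, and 10÷4 = 2, so 0+10+2 = 12.
Tuesday + 12 ≡ Sunday — that's 1610's doomsday.
In September the doomsday date is Sep 5.
Sep 20 is 15 days after Sep 5; 15 mod 7 = 1, so Sunday + 1 = Monday.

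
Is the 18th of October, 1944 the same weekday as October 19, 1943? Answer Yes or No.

No

From Oct 19, 1943 to Oct 18, 1944 is 365 days.
365 mod 7 = 1, so they are different weekdays.
(Oct 19, 1943 is a Tuesday; Oct 18, 1944 is a Wednesday.)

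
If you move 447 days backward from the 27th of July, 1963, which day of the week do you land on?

Sunday

Jul 27, 1963 is a Saturday.
447 mod 7 = 6, so 447 days before a Saturday is Saturday − 6 = Sunday.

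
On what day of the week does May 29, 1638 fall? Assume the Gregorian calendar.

Saturday

Doomsday rule: the anchor day for the 1600s is Tuesday. For year 38: 38÷12 = 3 r 2, and 2÷4 = 0, so 3+2+0 = 5.
Tuesday + 5 ≡ Sunday — that's 1638's doomsday.
In May the doomsday date is May 9.
May 29 is 20 days after May 9; 20 mod 7 = 6, so Sunday + 6 = Saturday.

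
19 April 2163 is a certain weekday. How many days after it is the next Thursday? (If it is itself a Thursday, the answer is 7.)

2

Apr 19, 2163 is a Tuesday.
From Tuesday to the next Thursday is 2 days.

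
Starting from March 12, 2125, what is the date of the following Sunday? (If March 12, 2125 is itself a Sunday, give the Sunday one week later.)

Mar 12, 2125 is a Monday.
From Monday to the next Sunday is 6 days.
Mar 12, 2125 + 6 = Mar 18, 2125.

March 18, 2125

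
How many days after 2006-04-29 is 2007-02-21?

Apr 29, 2006 → May 29, 2006: 30 days (April has 30).
May 29, 2006 → Jun 29, 2006: 31 days (May has 31).
Jun 29, 2006 → Jul 29, 2006: 30 days (June has 30).
Jul 29, 2006 → Aug 29, 2006: 31 days (July has 31).
Aug 29, 2006 → Sep 29, 2006: 31 days (August has 31).
Sep 29, 2006 → Oct 29, 2006: 30 days (September has 30).
Oct 29, 2006 → Nov 29, 2006: 31 days (October has 31).
Nov 29, 2006 → Dec 29, 2006: 30 days (November has 30).
Dec 29, 2006 → Jan 29, 2007: 31 days (December has 31).
Jan 29, 2007 → Feb 21, 2007: 23 days.
Total: 298 days.

298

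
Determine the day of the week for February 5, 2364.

Doomsday rule: the anchor day for the 2300s is Wednesday. For year 64: 64÷12 = 5 r 4, and 4÷4 = 1, so 5+4+1 = 10.
Wednesday + 10 ≡ Saturday — that's 2364's doomsday.
In February the doomsday date is Feb 29 (2364 is a leap year (divisible by 4)).
Feb 5 is 24 days before Feb 29; 24 mod 7 = 3, so Saturday − 3 = Wednesday.

Wednesday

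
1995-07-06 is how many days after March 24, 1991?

Mar 24, 1991 → Mar 24, 1992: 366 days (Feb 29, 1992 is in that span).
Mar 24, 1992 → Mar 24, 1993: 365 days.
Mar 24, 1993 → Mar 24, 1994: 365 days.
Mar 24, 1994 → Mar 24, 1995: 365 days.
Mar 24, 1995 → Apr 24, 1995: 31 days (March has 31).
Apr 24, 1995 → May 24, 1995: 30 days (April has 30).
May 24, 1995 → Jun 24, 1995: 31 days (May has 31).
Jun 24, 1995 → Jul 6, 1995: 12 days.
Total: 1565 days.

1565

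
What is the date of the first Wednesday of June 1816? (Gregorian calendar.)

June 5, 1816

June 1, 1816 is a Saturday.
The first Wednesday is therefore June 5 (4 days later).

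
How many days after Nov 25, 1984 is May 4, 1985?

Nov 25, 1984 → Dec 25, 1984: 30 days (November has 30).
Dec 25, 1984 → Jan 25, 1985: 31 days (December has 31).
Jan 25, 1985 → Feb 25, 1985: 31 days (January has 31).
Feb 25, 1985 → Mar 25, 1985: 28 days (February has 28).
Mar 25, 1985 → Apr 25, 1985: 31 days (March has 31).
Apr 25, 1985 → May 4, 1985: 9 days.
Total: 160 days.

160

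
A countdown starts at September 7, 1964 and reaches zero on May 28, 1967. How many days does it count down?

993

Sep 7, 1964 → Sep 7, 1965: 365 days.
Sep 7, 1965 → Sep 7, 1966: 365 days.
Sep 7, 1966 → Oct 7, 1966: 30 days (September has 30).
Oct 7, 1966 → Nov 7, 1966: 31 days (October has 31).
Nov 7, 1966 → Dec 7, 1966: 30 days (November has 30).
Dec 7, 1966 → Jan 7, 1967: 31 days (December has 31).
Jan 7, 1967 → Feb 7, 1967: 31 days (January has 31).
Feb 7, 1967 → Mar 7, 1967: 28 days (February has 28).
Mar 7, 1967 → Apr 7, 1967: 31 days (March has 31).
Apr 7, 1967 → May 7, 1967: 30 days (April has 30).
May 7, 1967 → May 28, 1967: 21 days.
Total: 993 days.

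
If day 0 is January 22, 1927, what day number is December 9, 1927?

321

Jan 22, 1927 → Feb 22, 1927: 31 days (January has 31).
Feb 22, 1927 → Mar 22, 1927: 28 days (February has 28).
Mar 22, 1927 → Apr 22, 1927: 31 days (March has 31).
Apr 22, 1927 → May 22, 1927: 30 days (April has 30).
May 22, 1927 → Jun 22, 1927: 31 days (May has 31).
Jun 22, 1927 → Jul 22, 1927: 30 days (June has 30).
Jul 22, 1927 → Aug 22, 1927: 31 days (July has 31).
Aug 22, 1927 → Sep 22, 1927: 31 days (August has 31).
Sep 22, 1927 → Oct 22, 1927: 30 days (September has 30).
Oct 22, 1927 → Nov 22, 1927: 31 days (October has 31).
Nov 22, 1927 → Dec 9, 1927: 17 days.
Total: 321 days.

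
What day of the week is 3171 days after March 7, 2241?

First find the weekday of Mar 7, 2241. Doomsday rule: the anchor day for the 2200s is Friday. For year 41: 41÷12 = 3 r 5, and 5÷4 = 1, so 3+5+1 = 9.
Friday + 9 ≡ Sunday — that's 2241's doomsday.
In March the doomsday date is Mar 14.
Mar 7 is 7 days before Mar 14; 7 mod 7 = 0, so Sunday − 0 = Sunday.
3171 mod 7 = 0, so 3171 days after a Sunday is Sunday + 0 = Sunday.

Sunday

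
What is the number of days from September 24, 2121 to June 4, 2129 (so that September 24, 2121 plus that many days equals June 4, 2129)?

2810

Sep 24, 2121 → Sep 24, 2122: 365 days.
Sep 24, 2122 → Sep 24, 2123: 365 days.
Sep 24, 2123 → Sep 24, 2124: 366 days (Feb 29, 2124 is in that span).
Sep 24, 2124 → Sep 24, 2125: 365 days.
Sep 24, 2125 → Sep 24, 2126: 365 days.
Sep 24, 2126 → Sep 24, 2127: 365 days.
Sep 24, 2127 → Sep 24, 2128: 366 days (Feb 29, 2128 is in that span).
Sep 24, 2128 → Oct 24, 2128: 30 days (September has 30).
Oct 24, 2128 → Nov 24, 2128: 31 days (October has 31).
Nov 24, 2128 → Dec 24, 2128: 30 days (November has 30).
Dec 24, 2128 → Jan 24, 2129: 31 days (December has 31).
Jan 24, 2129 → Feb 24, 2129: 31 days (January has 31).
Feb 24, 2129 → Mar 24, 2129: 28 days (February has 28).
Mar 24, 2129 → Apr 24, 2129: 31 days (March has 31).
Apr 24, 2129 → May 24, 2129: 30 days (April has 30).
May 24, 2129 → Jun 4, 2129: 11 days.
Total: 2810 days.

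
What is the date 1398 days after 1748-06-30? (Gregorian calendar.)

+365 (one year) → Jun 30, 1749 (1033 left).
+365 (one year) → Jun 30, 1750 (668 left).
+365 (one year) → Jun 30, 1751 (303 left).
Jun has 30 days: +1 → Jul 1, 1751 (302 left).
Jul has 31 days: +31 → Aug 1, 1751 (271 left).
Aug has 31 days: +31 → Sep 1, 1751 (240 left).
Sep has 30 days: +30 → Oct 1, 1751 (210 left).
Oct has 31 days: +31 → Nov 1, 1751 (179 left).
Nov has 30 days: +30 → Dec 1, 1751 (149 left).
Dec has 31 days: +31 → Jan 1, 1752 (118 left).
Jan has 31 days: +31 → Feb 1, 1752 (87 left).
Feb has 29 days: +29 → Mar 1, 1752 (58 left).
Mar has 31 days: +31 → Apr 1, 1752 (27 left).
+27 → Apr 28, 1752.

April 28, 1752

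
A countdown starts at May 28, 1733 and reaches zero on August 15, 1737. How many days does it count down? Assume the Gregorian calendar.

1540

May 28, 1733 → May 28, 1734: 365 days.
May 28, 1734 → May 28, 1735: 365 days.
May 28, 1735 → May 28, 1736: 366 days (Feb 29, 1736 is in that span).
May 28, 1736 → May 28, 1737: 365 days.
May 28, 1737 → Jun 28, 1737: 31 days (May has 31).
Jun 28, 1737 → Jul 28, 1737: 30 days (June has 30).
Jul 28, 1737 → Aug 15, 1737: 18 days.
Total: 1540 days.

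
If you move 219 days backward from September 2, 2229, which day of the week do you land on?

Sep 2, 2229 is a Wednesday.
219 mod 7 = 2, so 219 days before a Wednesday is Wednesday − 2 = Monday.

Monday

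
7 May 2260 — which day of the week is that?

Doomsday rule: the anchor day for the 2200s is Friday. For year 60: 60÷12 = 5 r 0, and 0÷4 = 0, so 5+0+0 = 5.
Friday + 5 ≡ Wednesday — that's 2260's doomsday.
In May the doomsday date is May 9.
May 7 is 2 days before May 9; 2 mod 7 = 2, so Wednesday − 2 = Monday.

Monday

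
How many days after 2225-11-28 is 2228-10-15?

1052

Nov 28, 2225 → Nov 28, 2226: 365 days.
Nov 28, 2226 → Nov 28, 2227: 365 days.
Nov 28, 2227 → Dec 28, 2227: 30 days (November has 30).
Dec 28, 2227 → Jan 28, 2228: 31 days (December has 31).
Jan 28, 2228 → Feb 28, 2228: 31 days (January has 31).
Feb 28, 2228 → Mar 28, 2228: 29 days (February has 29).
Mar 28, 2228 → Apr 28, 2228: 31 days (March has 31).
Apr 28, 2228 → May 28, 2228: 30 days (April has 30).
May 28, 2228 → Jun 28, 2228: 31 days (May has 31).
Jun 28, 2228 → Jul 28, 2228: 30 days (June has 30).
Jul 28, 2228 → Aug 28, 2228: 31 days (July has 31).
Aug 28, 2228 → Sep 28, 2228: 31 days (August has 31).
Sep 28, 2228 → Oct 15, 2228: 17 days.
Total: 1052 days.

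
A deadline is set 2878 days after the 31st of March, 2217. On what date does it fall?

February 15, 2225

+365 (one year) → Mar 31, 2218 (2513 left).
+365 (one year) → Mar 31, 2219 (2148 left).
+366 (one year; includes Feb 29, 2220) → Mar 31, 2220 (1782 left).
+365 (one year) → Mar 31, 2221 (1417 left).
+365 (one year) → Mar 31, 2222 (1052 left).
+365 (one year) → Mar 31, 2223 (687 left).
+366 (one year; includes Feb 29, 2224) → Mar 31, 2224 (321 left).
Mar has 31 days: +1 → Apr 1, 2224 (320 left).
Apr has 30 days: +30 → May 1, 2224 (290 left).
May has 31 days: +31 → Jun 1, 2224 (259 left).
Jun has 30 days: +30 → Jul 1, 2224 (229 left).
Jul has 31 days: +31 → Aug 1, 2224 (198 left).
Aug has 31 days: +31 → Sep 1, 2224 (167 left).
Sep has 30 days: +30 → Oct 1, 2224 (137 left).
Oct has 31 days: +31 → Nov 1, 2224 (106 left).
Nov has 30 days: +30 → Dec 1, 2224 (76 left).
Dec has 31 days: +31 → Jan 1, 2225 (45 left).
Jan has 31 days: +31 → Feb 1, 2225 (14 left).
+14 → Feb 15, 2225.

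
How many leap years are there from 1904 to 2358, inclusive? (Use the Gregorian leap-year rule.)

Multiples of 4 in [1904,2358]: 114.
Of those, multiples of 100: 4 (not leap unless ÷400).
Multiples of 400: 1.
Leap years = 114 − 4 + 1 = 111.

111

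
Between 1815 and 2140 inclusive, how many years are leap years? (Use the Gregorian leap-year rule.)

80

Multiples of 4 in [1815,2140]: 82.
Of those, multiples of 100: 3 (not leap unless ÷400).
Multiples of 400: 1.
Leap years = 82 − 3 + 1 = 80.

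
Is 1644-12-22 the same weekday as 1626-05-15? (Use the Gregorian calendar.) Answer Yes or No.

From May 15, 1626 to Dec 22, 1644 is 6796 days.
6796 mod 7 = 6, so they are different weekdays.
(May 15, 1626 is a Friday; Dec 22, 1644 is a Thursday.)

No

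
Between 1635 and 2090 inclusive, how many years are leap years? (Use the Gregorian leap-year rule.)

Multiples of 4 in [1635,2090]: 114.
Of those, multiples of 100: 4 (not leap unless ÷400).
Multiples of 400: 1.
Leap years = 114 − 4 + 1 = 111.

111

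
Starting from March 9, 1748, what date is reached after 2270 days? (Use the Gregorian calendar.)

May 27, 1754

+365 (one year) → Mar 9, 1749 (1905 left).
+365 (one year) → Mar 9, 1750 (1540 left).
+365 (one year) → Mar 9, 1751 (1175 left).
+366 (one year; includes Feb 29, 1752) → Mar 9, 1752 (809 left).
+365 (one year) → Mar 9, 1753 (444 left).
+365 (one year) → Mar 9, 1754 (79 left).
Mar has 31 days: +23 → Apr 1, 1754 (56 left).
Apr has 30 days: +30 → May 1, 1754 (26 left).
+26 → May 27, 1754.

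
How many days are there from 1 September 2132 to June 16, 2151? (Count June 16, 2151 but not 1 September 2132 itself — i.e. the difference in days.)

Sep 1, 2132 → Sep 1, 2133: 365 days.
Sep 1, 2133 → Sep 1, 2134: 365 days.
Sep 1, 2134 → Sep 1, 2135: 365 days.
Sep 1, 2135 → Sep 1, 2136: 366 days (Feb 29, 2136 is in that span).
Sep 1, 2136 → Sep 1, 2137: 365 days.
Sep 1, 2137 → Sep 1, 2138: 365 days.
Sep 1, 2138 → Sep 1, 2139: 365 days.
Sep 1, 2139 → Sep 1, 2140: 366 days (Feb 29, 2140 is in that span).
Sep 1, 2140 → Sep 1, 2141: 365 days.
Sep 1, 2141 → Sep 1, 2142: 365 days.
Sep 1, 2142 → Sep 1, 2143: 365 days.
Sep 1, 2143 → Sep 1, 2144: 366 days (Feb 29, 2144 is in that span).
Sep 1, 2144 → Sep 1, 2145: 365 days.
Sep 1, 2145 → Sep 1, 2146: 365 days.
Sep 1, 2146 → Sep 1, 2147: 365 days.
Sep 1, 2147 → Sep 1, 2148: 366 days (Feb 29, 2148 is in that span).
Sep 1, 2148 → Sep 1, 2149: 365 days.
Sep 1, 2149 → Sep 1, 2150: 365 days.
Sep 1, 2150 → Oct 1, 2150: 30 days (September has 30).
Oct 1, 2150 → Nov 1, 2150: 31 days (October has 31).
Nov 1, 2150 → Dec 1, 2150: 30 days (November has 30).
Dec 1, 2150 → Jan 1, 2151: 31 days (December has 31).
Jan 1, 2151 → Feb 1, 2151: 31 days (January has 31).
Feb 1, 2151 → Mar 1, 2151: 28 days (February has 28).
Mar 1, 2151 → Apr 1, 2151: 31 days (March has 31).
Apr 1, 2151 → May 1, 2151: 30 days (April has 30).
May 1, 2151 → Jun 1, 2151: 31 days (May has 31).
Jun 1, 2151 → Jun 16, 2151: 15 days.
Total: 6862 days.

6862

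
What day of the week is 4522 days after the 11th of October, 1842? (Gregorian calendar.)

Tuesday

First find the weekday of Oct 11, 1842. Doomsday rule: the anchor day for the 1800s is Friday. For year 42: 42÷12 = 3 r 6, and 6÷4 = 1, so 3+6+1 = 10.
Friday + 10 ≡ Monday — that's 1842's doomsday.
In October the doomsday date is Oct 10.
Oct 11 is 1 day after Oct 10; 1 mod 7 = 1, so Monday + 1 = Tuesday.
4522 mod 7 = 0, so 4522 days after a Tuesday is Tuesday + 0 = Tuesday.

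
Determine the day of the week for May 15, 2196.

Doomsday rule: the anchor day for the 2100s is Sunday. For year 96: 96÷12 = 8 r 0, and 0÷4 = 0, so 8+0+0 = 8.
Sunday + 8 ≡ Monday — that's 2196's doomsday.
In May the doomsday date is May 9.
May 15 is 6 days after May 9; 6 mod 7 = 6, so Monday + 6 = Sunday.

Sunday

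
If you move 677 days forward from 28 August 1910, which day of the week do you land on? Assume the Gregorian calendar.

Aug 28, 1910 is a Sunday.
677 mod 7 = 5, so 677 days after a Sunday is Sunday + 5 = Friday.

Friday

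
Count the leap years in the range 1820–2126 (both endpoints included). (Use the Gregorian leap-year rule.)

Multiples of 4 in [1820,2126]: 77.
Of those, multiples of 100: 3 (not leap unless ÷400).
Multiples of 400: 1.
Leap years = 77 − 3 + 1 = 75.

75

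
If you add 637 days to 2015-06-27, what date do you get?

March 25, 2017

+366 (one year; includes Feb 29, 2016) → Jun 27, 2016 (271 left).
Jun has 30 days: +4 → Jul 1, 2016 (267 left).
Jul has 31 days: +31 → Aug 1, 2016 (236 left).
Aug has 31 days: +31 → Sep 1, 2016 (205 left).
Sep has 30 days: +30 → Oct 1, 2016 (175 left).
Oct has 31 days: +31 → Nov 1, 2016 (144 left).
Nov has 30 days: +30 → Dec 1, 2016 (114 left).
Dec has 31 days: +31 → Jan 1, 2017 (83 left).
Jan has 31 days: +31 → Feb 1, 2017 (52 left).
Feb has 28 days: +28 → Mar 1, 2017 (24 left).
+24 → Mar 25, 2017.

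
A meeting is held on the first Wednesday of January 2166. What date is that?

January 1, 2166 is a Wednesday.
The first Wednesday is therefore January 1 (same day).

January 1, 2166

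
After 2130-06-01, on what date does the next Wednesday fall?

Jun 1, 2130 is a Thursday.
From Thursday to the next Wednesday is 6 days.
Jun 1, 2130 + 6 = Jun 7, 2130.

June 7, 2130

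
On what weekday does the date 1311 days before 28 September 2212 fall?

Saturday

Sep 28, 2212 is a Monday.
1311 mod 7 = 2, so 1311 days before a Monday is Monday − 2 = Saturday.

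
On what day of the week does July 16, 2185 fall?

Doomsday rule: the anchor day for the 2100s is Sunday. For year 85: 85÷12 = 7 r 1, and 1÷4 = 0, so 7+1+0 = 8.
Sunday + 8 ≡ Monday — that's 2185's doomsday.
In July the doomsday date is Jul 11.
Jul 16 is 5 days after Jul 11; 5 mod 7 = 5, so Monday + 5 = Saturday.

Saturday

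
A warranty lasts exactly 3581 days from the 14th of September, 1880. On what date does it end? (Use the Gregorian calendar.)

+365 (one year) → Sep 14, 1881 (3216 left).
+365 (one year) → Sep 14, 1882 (2851 left).
+365 (one year) → Sep 14, 1883 (2486 left).
+366 (one year; includes Feb 29, 1884) → Sep 14, 1884 (2120 left).
+365 (one year) → Sep 14, 1885 (1755 left).
+365 (one year) → Sep 14, 1886 (1390 left).
+365 (one year) → Sep 14, 1887 (1025 left).
+366 (one year; includes Feb 29, 1888) → Sep 14, 1888 (659 left).
+365 (one year) → Sep 14, 1889 (294 left).
Sep has 30 days: +17 → Oct 1, 1889 (277 left).
Oct has 31 days: +31 → Nov 1, 1889 (246 left).
Nov has 30 days: +30 → Dec 1, 1889 (216 left).
Dec has 31 days: +31 → Jan 1, 1890 (185 left).
Jan has 31 days: +31 → Feb 1, 1890 (154 left).
Feb has 28 days: +28 → Mar 1, 1890 (126 left).
Mar has 31 days: +31 → Apr 1, 1890 (95 left).
Apr has 30 days: +30 → May 1, 1890 (65 left).
May has 31 days: +31 → Jun 1, 1890 (34 left).
Jun has 30 days: +30 → Jul 1, 1890 (4 left).
+4 → Jul 5, 1890.

July 5, 1890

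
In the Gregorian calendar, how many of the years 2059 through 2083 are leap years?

Multiples of 4 in [2059,2083]: 6.
Of those, multiples of 100: 0 (not leap unless ÷400).
Multiples of 400: 0.
Leap years = 6 − 0 + 0 = 6.

6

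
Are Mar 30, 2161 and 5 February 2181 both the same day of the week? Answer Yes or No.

Yes

From Mar 30, 2161 to Feb 5, 2181 is 7252 days.
7252 mod 7 = 0, so they are the same weekday.
(Mar 30, 2161 is a Monday; Feb 5, 2181 is a Monday.)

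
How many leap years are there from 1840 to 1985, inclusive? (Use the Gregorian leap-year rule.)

Multiples of 4 in [1840,1985]: 37.
Of those, multiples of 100: 1 (not leap unless ÷400).
Multiples of 400: 0.
Leap years = 37 − 1 + 0 = 36.

36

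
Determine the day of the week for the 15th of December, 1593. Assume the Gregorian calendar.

Doomsday rule: the anchor day for the 1500s is Wednesday. For year 93: 93÷12 = 7 r 9, and 9÷4 = 2, so 7+9+2 = 18.
Wednesday + 18 ≡ Sunday — that's 1593's doomsday.
In December the doomsday date is Dec 12.
Dec 15 is 3 days after Dec 12; 3 mod 7 = 3, so Sunday + 3 = Wednesday.

Wednesday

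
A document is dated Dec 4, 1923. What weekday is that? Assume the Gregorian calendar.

Tuesday

Doomsday rule: the anchor day for the 1900s is Wednesday. For year 23: 23÷12 = 1 r 11, and 11÷4 = 2, so 1+11+2 = 14.
Wednesday + 14 ≡ Wednesday — that's 1923's doomsday.
In December the doomsday date is Dec 12.
Dec 4 is 8 days before Dec 12; 8 mod 7 = 1, so Wednesday − 1 = Tuesday.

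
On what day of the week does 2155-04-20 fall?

January 1, 2155 is a Wednesday.
Jan 1, 2155 → Feb 1, 2155: 31 days (January has 31).
Feb 1, 2155 → Mar 1, 2155: 28 days (February has 28).
Mar 1, 2155 → Apr 1, 2155: 31 days (March has 31).
Apr 1, 2155 → Apr 20, 2155: 19 days.
Total: 109 days.
109 mod 7 = 4, so Wednesday + 4 = Sunday.

Sunday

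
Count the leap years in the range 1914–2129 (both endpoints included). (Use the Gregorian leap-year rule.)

53

Multiples of 4 in [1914,2129]: 54.
Of those, multiples of 100: 2 (not leap unless ÷400).
Multiples of 400: 1.
Leap years = 54 − 2 + 1 = 53.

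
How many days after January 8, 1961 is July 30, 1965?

1664

Jan 8, 1961 → Jan 8, 1962: 365 days.
Jan 8, 1962 → Jan 8, 1963: 365 days.
Jan 8, 1963 → Jan 8, 1964: 365 days.
Jan 8, 1964 → Jan 8, 1965: 366 days (Feb 29, 1964 is in that span).
Jan 8, 1965 → Feb 8, 1965: 31 days (January has 31).
Feb 8, 1965 → Mar 8, 1965: 28 days (February has 28).
Mar 8, 1965 → Apr 8, 1965: 31 days (March has 31).
Apr 8, 1965 → May 8, 1965: 30 days (April has 30).
May 8, 1965 → Jun 8, 1965: 31 days (May has 31).
Jun 8, 1965 → Jul 8, 1965: 30 days (June has 30).
Jul 8, 1965 → Jul 30, 1965: 22 days.
Total: 1664 days.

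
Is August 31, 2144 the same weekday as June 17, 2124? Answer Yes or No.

From Jun 17, 2124 to Aug 31, 2144 is 7380 days.
7380 mod 7 = 2, so they are different weekdays.
(Jun 17, 2124 is a Saturday; Aug 31, 2144 is a Monday.)

No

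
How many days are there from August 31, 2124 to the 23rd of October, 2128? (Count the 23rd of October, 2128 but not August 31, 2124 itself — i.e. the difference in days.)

1514

Aug 31, 2124 → Aug 31, 2125: 365 days.
Aug 31, 2125 → Aug 31, 2126: 365 days.
Aug 31, 2126 → Aug 31, 2127: 365 days.
Aug 31, 2127 → Aug 31, 2128: 366 days (Feb 29, 2128 is in that span).
Aug 31, 2128 → Sep 30, 2128: 30 days (August has 31).
Sep 30, 2128 → Oct 23, 2128: 23 days.
Total: 1514 days.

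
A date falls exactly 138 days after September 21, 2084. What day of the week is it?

Tuesday

First find the weekday of Sep 21, 2084. Doomsday rule: the anchor day for the 2000s is Tuesday. For year 84: 84÷12 = 7 r 0, and 0÷4 = 0, so 7+0+0 = 7.
Tuesday + 7 ≡ Tuesday — that's 2084's doomsday.
In September the doomsday date is Sep 5.
Sep 21 is 16 days after Sep 5; 16 mod 7 = 2, so Tuesday + 2 = Thursday.
138 mod 7 = 5, so 138 days after a Thursday is Thursday + 5 = Tuesday.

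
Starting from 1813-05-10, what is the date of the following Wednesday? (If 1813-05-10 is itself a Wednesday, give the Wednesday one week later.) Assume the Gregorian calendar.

May 12, 1813

May 10, 1813 is a Monday.
From Monday to the next Wednesday is 2 days.
May 10, 1813 + 2 = May 12, 1813.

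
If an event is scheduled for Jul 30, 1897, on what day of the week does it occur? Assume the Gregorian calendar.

Friday

Doomsday rule: the anchor day for the 1800s is Friday. For year 97: 97÷12 = 8 r 1, and 1÷4 = 0, so 8+1+0 = 9.
Friday + 9 ≡ Sunday — that's 1897's doomsday.
In July the doomsday date is Jul 11.
Jul 30 is 19 days after Jul 11; 19 mod 7 = 5, so Sunday + 5 = Friday.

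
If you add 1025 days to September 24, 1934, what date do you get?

July 15, 1937

+365 (one year) → Sep 24, 1935 (660 left).
+366 (one year; includes Feb 29, 1936) → Sep 24, 1936 (294 left).
Sep has 30 days: +7 → Oct 1, 1936 (287 left).
Oct has 31 days: +31 → Nov 1, 1936 (256 left).
Nov has 30 days: +30 → Dec 1, 1936 (226 left).
Dec has 31 days: +31 → Jan 1, 1937 (195 left).
Jan has 31 days: +31 → Feb 1, 1937 (164 left).
Feb has 28 days: +28 → Mar 1, 1937 (136 left).
Mar has 31 days: +31 → Apr 1, 1937 (105 left).
Apr has 30 days: +30 → May 1, 1937 (75 left).
May has 31 days: +31 → Jun 1, 1937 (44 left).
Jun has 30 days: +30 → Jul 1, 1937 (14 left).
+14 → Jul 15, 1937.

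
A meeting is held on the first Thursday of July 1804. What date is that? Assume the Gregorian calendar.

July 5, 1804

July 1, 1804 is a Sunday.
The first Thursday is therefore July 5 (4 days later).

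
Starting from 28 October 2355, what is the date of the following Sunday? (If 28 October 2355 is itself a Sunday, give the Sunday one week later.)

Oct 28, 2355 is a Friday.
From Friday to the next Sunday is 2 days.
Oct 28, 2355 + 2 = Oct 30, 2355.

October 30, 2355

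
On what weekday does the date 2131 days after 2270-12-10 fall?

Tuesday

Dec 10, 2270 is a Saturday.
2131 mod 7 = 3, so 2131 days after a Saturday is Saturday + 3 = Tuesday.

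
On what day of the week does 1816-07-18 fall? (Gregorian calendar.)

Thursday

Doomsday rule: the anchor day for the 1800s is Friday. For year 16: 16÷12 = 1 r 4, and 4÷4 = 1, so 1+4+1 = 6.
Friday + 6 ≡ Thursday — that's 1816's doomsday.
In July the doomsday date is Jul 11.
Jul 18 is 7 days after Jul 11; 7 mod 7 = 0, so Thursday + 0 = Thursday.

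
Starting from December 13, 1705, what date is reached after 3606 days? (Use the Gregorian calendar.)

+365 (one year) → Dec 13, 1706 (3241 left).
+365 (one year) → Dec 13, 1707 (2876 left).
+366 (one year; includes Feb 29, 1708) → Dec 13, 1708 (2510 left).
+365 (one year) → Dec 13, 1709 (2145 left).
+365 (one year) → Dec 13, 1710 (1780 left).
+365 (one year) → Dec 13, 1711 (1415 left).
+366 (one year; includes Feb 29, 1712) → Dec 13, 1712 (1049 left).
+365 (one year) → Dec 13, 1713 (684 left).
+365 (one year) → Dec 13, 1714 (319 left).
Dec has 31 days: +19 → Jan 1, 1715 (300 left).
Jan has 31 days: +31 → Feb 1, 1715 (269 left).
Feb has 28 days: +28 → Mar 1, 1715 (241 left).
Mar has 31 days: +31 → Apr 1, 1715 (210 left).
Apr has 30 days: +30 → May 1, 1715 (180 left).
May has 31 days: +31 → Jun 1, 1715 (149 left).
Jun has 30 days: +30 → Jul 1, 1715 (119 left).
Jul has 31 days: +31 → Aug 1, 1715 (88 left).
Aug has 31 days: +31 → Sep 1, 1715 (57 left).
Sep has 30 days: +30 → Oct 1, 1715 (27 left).
+27 → Oct 28, 1715.

October 28, 1715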